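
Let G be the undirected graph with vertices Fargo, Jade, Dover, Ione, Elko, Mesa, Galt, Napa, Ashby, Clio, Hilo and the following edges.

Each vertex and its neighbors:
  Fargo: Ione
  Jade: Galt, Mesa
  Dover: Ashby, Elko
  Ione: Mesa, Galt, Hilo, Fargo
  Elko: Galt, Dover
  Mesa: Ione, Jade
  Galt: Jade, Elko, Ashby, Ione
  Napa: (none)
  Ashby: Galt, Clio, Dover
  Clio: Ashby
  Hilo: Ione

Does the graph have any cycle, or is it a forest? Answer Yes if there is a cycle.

DFS, tracking each vertex's parent; an edge to a visited non-parent vertex closes a cycle.
Start from Mesa:
visit Mesa (parent –)
  visit Ione (parent Mesa)
    Ione–Mesa: parent, skip
    visit Galt (parent Ione)
      visit Jade (parent Galt)
        Jade–Galt: parent, skip
        Jade–Mesa: Mesa visited and ≠ parent → cycle
Cycle: Mesa – Ione – Galt – Jade – Mesa.

Yes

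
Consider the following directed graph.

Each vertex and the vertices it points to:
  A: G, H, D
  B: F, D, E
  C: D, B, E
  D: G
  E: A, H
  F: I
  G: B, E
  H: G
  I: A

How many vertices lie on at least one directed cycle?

A vertex is on a directed cycle iff it belongs to a strongly connected component of size ≥ 2 (or has a self-loop).
The vertices on cycles are {A, B, D, E, F, G, H, I} — 8 in total.

8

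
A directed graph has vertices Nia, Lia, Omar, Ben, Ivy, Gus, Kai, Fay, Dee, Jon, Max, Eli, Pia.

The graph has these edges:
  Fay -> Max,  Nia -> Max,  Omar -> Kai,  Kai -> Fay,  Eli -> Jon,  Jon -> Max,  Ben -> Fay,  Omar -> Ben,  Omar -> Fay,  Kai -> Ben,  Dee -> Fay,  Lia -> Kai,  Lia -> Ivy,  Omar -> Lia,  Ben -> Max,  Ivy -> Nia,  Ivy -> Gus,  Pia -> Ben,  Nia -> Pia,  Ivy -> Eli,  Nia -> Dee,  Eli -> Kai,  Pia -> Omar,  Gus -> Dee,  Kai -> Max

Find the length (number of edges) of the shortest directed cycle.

For each vertex v, BFS finds the shortest path from v back to v.
The shortest such closed walk is Lia → Ivy → Nia → Pia → Omar → Lia, length 5.

5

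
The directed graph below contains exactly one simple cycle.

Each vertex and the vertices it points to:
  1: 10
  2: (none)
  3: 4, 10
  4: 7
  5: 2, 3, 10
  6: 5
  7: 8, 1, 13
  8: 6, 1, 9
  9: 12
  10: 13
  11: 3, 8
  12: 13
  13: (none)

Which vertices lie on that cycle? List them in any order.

DFS with gray/black marking from 8:
8 gray
  6 gray
    5 gray
      2 gray
      2 black
      3 gray
        4 gray
          7 gray
            7→8: 8 is gray → back edge
Back edge closes the cycle 8 → 6 → 5 → 3 → 4 → 7 → 8; its vertices are {3, 4, 5, 6, 7, 8}.

3, 4, 5, 6, 7, 8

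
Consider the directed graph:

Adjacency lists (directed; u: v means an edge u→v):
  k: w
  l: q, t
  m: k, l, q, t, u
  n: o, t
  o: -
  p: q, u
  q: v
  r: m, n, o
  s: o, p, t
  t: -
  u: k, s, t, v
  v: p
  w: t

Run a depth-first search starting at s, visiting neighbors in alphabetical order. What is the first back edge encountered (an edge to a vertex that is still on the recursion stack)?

v->p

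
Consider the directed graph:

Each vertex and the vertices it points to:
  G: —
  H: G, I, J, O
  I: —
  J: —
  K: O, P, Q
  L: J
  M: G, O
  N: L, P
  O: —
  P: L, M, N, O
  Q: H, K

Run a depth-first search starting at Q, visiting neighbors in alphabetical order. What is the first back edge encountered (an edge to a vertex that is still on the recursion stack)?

N->P

DFS from Q (visiting neighbors in alphabetical order); mark gray on enter, black on exit:
Q gray
  H gray
    G gray
    G black
    I gray
    I black
    J gray
    J black
    O gray
    O black
  H black
  K gray
    K→O: O black — skip
    P gray
      L gray
        L→J: J black — skip
      L black
      M gray
        M→G: G black — skip
        M→O: O black — skip
      M black
      N gray
        N→L: L black — skip
        N→P: P is gray → back edge
First back edge: N → P.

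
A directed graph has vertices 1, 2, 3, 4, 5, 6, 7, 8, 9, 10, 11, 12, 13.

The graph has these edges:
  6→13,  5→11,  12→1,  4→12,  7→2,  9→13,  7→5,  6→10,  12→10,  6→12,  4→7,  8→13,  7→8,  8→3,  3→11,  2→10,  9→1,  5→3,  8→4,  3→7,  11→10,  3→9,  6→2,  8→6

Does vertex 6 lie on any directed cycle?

No

6 lies on a cycle iff there is a path from 6 back to itself.
Exploring from 6, it never reaches itself; equivalently, its strongly connected component is a singleton.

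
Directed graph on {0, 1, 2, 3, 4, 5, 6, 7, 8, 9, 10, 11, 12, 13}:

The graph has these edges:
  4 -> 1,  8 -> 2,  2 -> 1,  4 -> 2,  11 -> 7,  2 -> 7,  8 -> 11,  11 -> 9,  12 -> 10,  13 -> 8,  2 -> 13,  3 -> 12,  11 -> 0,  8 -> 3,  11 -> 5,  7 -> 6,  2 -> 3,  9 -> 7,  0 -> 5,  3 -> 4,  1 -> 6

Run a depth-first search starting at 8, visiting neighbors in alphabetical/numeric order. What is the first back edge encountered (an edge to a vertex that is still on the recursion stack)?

DFS from 8 (visiting neighbors in alphabetical/numeric order); mark gray on enter, black on exit:
8 gray
  2 gray
    1 gray
      6 gray
      6 black
    1 black
    3 gray
      4 gray
        4→1: 1 black — skip
        4→2: 2 is gray → back edge
First back edge: 4 → 2.

4→2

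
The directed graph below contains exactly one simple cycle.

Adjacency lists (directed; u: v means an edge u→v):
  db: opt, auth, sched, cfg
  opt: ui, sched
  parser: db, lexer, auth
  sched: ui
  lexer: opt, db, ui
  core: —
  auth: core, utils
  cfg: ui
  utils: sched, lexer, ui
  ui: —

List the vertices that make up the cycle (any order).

DFS with gray/black marking from lexer:
lexer gray
  opt gray
    ui gray
    ui black
    sched gray
      sched→ui: ui black — skip
    sched black
  opt black
  db gray
    db→opt: opt black — skip
    auth gray
      core gray
      core black
      utils gray
        utils→sched: sched black — skip
        utils→lexer: lexer is gray → back edge
Back edge closes the cycle lexer → db → auth → utils → lexer; its vertices are {db, auth, lexer, utils}.

db, auth, lexer, utils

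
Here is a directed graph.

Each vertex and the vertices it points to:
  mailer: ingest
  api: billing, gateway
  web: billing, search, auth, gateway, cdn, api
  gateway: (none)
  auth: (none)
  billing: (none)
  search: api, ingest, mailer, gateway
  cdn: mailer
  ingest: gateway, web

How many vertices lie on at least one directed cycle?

5

A vertex is on a directed cycle iff it belongs to a strongly connected component of size ≥ 2 (or has a self-loop).
The vertices on cycles are {cdn, web, ingest, mailer, search} — 5 in total.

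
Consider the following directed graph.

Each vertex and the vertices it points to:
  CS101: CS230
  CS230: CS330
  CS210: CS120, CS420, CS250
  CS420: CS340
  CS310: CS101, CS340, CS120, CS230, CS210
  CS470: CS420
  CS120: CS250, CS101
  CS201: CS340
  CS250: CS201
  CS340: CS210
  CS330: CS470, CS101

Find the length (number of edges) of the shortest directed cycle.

3

For each vertex v, BFS finds the shortest path from v back to v.
The shortest such closed walk is CS230 → CS330 → CS101 → CS230, length 3.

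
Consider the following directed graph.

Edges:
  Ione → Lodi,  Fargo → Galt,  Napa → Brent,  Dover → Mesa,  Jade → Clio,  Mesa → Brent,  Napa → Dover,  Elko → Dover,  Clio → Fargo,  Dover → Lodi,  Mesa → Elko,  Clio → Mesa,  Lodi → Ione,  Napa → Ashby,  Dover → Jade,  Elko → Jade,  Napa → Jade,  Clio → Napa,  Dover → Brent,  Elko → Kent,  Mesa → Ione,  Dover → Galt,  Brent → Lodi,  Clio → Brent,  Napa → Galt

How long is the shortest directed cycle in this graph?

2

For each vertex v, BFS finds the shortest path from v back to v.
The shortest such closed walk is Ione → Lodi → Ione, length 2.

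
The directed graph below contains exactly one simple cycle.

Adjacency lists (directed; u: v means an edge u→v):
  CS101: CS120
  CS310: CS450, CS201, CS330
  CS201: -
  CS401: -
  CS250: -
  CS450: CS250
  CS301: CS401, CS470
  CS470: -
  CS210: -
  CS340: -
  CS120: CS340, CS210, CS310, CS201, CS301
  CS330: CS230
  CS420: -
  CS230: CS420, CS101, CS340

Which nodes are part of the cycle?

DFS with gray/black marking from CS120:
CS120 gray
  CS340 gray
  CS340 black
  CS210 gray
  CS210 black
  CS310 gray
    CS450 gray
      CS250 gray
      CS250 black
    CS450 black
    CS201 gray
    CS201 black
    CS330 gray
      CS230 gray
        CS420 gray
        CS420 black
        CS101 gray
          CS101→CS120: CS120 is gray → back edge
Back edge closes the cycle CS120 → CS310 → CS330 → CS230 → CS101 → CS120; its vertices are {CS101, CS120, CS230, CS310, CS330}.

CS101, CS120, CS230, CS310, CS330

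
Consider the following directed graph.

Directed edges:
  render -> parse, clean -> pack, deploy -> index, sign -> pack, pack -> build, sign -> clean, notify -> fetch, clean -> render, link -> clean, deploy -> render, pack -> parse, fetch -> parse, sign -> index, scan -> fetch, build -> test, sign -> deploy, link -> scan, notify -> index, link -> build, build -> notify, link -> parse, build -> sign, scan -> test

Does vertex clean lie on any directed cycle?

Yes

clean is on a cycle iff clean can reach itself via ≥1 edge.
clean → pack → build → sign → clean — yes.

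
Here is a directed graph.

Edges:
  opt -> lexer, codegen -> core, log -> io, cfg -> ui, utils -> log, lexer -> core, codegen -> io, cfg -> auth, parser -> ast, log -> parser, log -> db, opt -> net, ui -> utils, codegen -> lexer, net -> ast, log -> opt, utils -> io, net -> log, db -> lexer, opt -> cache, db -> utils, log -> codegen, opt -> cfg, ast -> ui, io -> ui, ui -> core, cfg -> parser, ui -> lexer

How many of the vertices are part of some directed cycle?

11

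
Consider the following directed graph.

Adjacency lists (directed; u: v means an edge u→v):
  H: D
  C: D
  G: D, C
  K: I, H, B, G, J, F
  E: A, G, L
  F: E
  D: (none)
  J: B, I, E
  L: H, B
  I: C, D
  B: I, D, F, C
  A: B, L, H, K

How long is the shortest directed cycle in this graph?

4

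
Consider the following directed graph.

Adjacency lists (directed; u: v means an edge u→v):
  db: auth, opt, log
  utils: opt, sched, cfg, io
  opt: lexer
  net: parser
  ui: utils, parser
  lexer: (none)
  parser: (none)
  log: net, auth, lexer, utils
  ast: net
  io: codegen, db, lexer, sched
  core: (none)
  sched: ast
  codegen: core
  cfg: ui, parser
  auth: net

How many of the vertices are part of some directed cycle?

6

A vertex is on a directed cycle iff it belongs to a strongly connected component of size ≥ 2 (or has a self-loop).
The vertices on cycles are {db, io, ui, cfg, log, utils} — 6 in total.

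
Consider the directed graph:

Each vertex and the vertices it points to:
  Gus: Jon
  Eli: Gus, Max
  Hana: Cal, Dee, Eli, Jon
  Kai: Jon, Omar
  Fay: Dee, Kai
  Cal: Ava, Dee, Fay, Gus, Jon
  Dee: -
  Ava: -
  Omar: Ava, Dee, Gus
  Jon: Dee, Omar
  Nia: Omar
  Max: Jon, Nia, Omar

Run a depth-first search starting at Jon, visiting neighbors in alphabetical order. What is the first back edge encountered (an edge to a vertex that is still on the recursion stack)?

Gus->Jon

DFS from Jon (visiting neighbors in alphabetical order); mark gray on enter, black on exit:
Jon gray
  Dee gray
  Dee black
  Omar gray
    Ava gray
    Ava black
    Omar→Dee: Dee black — skip
    Gus gray
      Gus→Jon: Jon is gray → back edge
First back edge: Gus → Jon.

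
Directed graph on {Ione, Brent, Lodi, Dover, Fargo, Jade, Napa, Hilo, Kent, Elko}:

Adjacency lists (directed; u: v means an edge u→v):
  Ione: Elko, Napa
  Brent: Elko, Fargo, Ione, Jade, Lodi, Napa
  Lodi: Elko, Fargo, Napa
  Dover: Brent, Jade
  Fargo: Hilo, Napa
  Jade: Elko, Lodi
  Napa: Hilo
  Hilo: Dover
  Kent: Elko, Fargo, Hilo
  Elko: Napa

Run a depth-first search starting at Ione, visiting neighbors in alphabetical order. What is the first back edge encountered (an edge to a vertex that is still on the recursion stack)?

Brent→Elko

DFS from Ione (visiting neighbors in alphabetical order); mark gray on enter, black on exit:
Ione gray
  Elko gray
    Napa gray
      Hilo gray
        Dover gray
          Brent gray
            Brent→Elko: Elko is gray → back edge
First back edge: Brent → Elko.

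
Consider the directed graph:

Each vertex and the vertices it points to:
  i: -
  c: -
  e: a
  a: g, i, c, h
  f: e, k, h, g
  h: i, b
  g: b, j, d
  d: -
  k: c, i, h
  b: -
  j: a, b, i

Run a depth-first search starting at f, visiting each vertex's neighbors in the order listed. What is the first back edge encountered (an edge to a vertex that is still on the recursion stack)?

j→a

DFS from f (visiting each vertex's neighbors in the order listed); mark gray on enter, black on exit:
f gray
  e gray
    a gray
      g gray
        b gray
        b black
        j gray
          j→a: a is gray → back edge
First back edge: j → a.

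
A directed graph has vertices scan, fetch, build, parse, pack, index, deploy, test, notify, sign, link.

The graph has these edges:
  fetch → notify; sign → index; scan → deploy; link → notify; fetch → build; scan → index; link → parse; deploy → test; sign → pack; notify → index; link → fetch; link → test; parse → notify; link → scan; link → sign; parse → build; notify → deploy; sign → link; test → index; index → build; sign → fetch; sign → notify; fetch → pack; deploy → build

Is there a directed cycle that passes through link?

link is on a cycle iff link can reach itself via ≥1 edge.
link → sign → link — yes.

Yes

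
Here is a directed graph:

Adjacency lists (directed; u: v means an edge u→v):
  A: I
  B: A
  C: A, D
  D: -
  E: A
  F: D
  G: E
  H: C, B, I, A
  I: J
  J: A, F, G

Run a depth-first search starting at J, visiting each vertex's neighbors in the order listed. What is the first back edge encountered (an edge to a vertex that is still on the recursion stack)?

I->J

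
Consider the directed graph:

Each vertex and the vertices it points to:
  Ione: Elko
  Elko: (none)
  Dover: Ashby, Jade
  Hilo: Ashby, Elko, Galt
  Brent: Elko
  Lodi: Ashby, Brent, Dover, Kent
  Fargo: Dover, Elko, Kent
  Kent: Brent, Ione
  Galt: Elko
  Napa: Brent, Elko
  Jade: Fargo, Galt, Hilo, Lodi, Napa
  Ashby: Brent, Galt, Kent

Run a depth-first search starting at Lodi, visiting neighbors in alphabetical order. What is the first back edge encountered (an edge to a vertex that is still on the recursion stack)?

Fargo->Dover

DFS from Lodi (visiting neighbors in alphabetical order); mark gray on enter, black on exit:
Lodi gray
  Ashby gray
    Brent gray
      Elko gray
      Elko black
    Brent black
    Galt gray
      Galt→Elko: Elko black — skip
    Galt black
    Kent gray
      Kent→Brent: Brent black — skip
      Ione gray
        Ione→Elko: Elko black — skip
      Ione black
    Kent black
  Ashby black
  Lodi→Brent: Brent black — skip
  Dover gray
    Dover→Ashby: Ashby black — skip
    Jade gray
      Fargo gray
        Fargo→Dover: Dover is gray → back edge
First back edge: Fargo → Dover.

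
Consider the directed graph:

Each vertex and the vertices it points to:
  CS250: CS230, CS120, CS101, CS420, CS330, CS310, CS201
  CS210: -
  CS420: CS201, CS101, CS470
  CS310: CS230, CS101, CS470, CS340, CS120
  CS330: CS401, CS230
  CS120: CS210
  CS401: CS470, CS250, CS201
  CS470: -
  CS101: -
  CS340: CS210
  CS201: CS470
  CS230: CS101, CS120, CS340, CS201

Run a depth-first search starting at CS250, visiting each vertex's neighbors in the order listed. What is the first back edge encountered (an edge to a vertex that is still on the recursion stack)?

CS401→CS250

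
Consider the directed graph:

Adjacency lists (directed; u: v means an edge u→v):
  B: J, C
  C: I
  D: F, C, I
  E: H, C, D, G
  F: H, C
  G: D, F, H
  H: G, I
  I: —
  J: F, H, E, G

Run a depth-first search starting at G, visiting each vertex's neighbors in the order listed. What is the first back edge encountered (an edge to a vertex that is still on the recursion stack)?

DFS from G (visiting each vertex's neighbors in the order listed); mark gray on enter, black on exit:
G gray
  D gray
    F gray
      H gray
        H→G: G is gray → back edge
First back edge: H → G.

H->G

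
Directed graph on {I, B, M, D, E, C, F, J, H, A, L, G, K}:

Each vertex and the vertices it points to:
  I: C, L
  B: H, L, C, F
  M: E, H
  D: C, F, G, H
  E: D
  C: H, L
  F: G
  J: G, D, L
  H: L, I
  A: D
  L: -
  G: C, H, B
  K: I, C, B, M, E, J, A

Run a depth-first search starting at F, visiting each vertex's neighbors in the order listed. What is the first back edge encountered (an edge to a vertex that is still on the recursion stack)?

I→C

DFS from F (visiting each vertex's neighbors in the order listed); mark gray on enter, black on exit:
F gray
  G gray
    C gray
      H gray
        L gray
        L black
        I gray
          I→C: C is gray → back edge
First back edge: I → C.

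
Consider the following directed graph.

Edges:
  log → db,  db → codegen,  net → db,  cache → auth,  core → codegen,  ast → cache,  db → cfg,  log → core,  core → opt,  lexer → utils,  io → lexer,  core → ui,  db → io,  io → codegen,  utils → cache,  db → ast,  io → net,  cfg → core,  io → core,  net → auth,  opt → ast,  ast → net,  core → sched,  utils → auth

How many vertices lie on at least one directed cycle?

A vertex is on a directed cycle iff it belongs to a strongly connected component of size ≥ 2 (or has a self-loop).
The vertices on cycles are {db, io, ast, cfg, net, opt, core} — 7 in total.

7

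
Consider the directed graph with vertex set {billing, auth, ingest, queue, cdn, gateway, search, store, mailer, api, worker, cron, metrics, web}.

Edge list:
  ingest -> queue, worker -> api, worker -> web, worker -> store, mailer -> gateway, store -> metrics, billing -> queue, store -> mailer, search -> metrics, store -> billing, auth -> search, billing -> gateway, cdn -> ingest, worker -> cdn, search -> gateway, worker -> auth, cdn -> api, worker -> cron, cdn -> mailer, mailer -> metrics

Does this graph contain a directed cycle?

No

DFS with white/gray/black marking, starting from gateway:
gateway gray
gateway black
billing gray
  queue gray
  queue black
  billing→gateway: gateway black — skip
billing black
auth gray
  search gray
    search→gateway: gateway black — skip
    metrics gray
    metrics black
  search black
auth black
ingest gray
  ingest→queue: queue black — skip
ingest black
cdn gray
  mailer gray
    mailer→metrics: metrics black — skip
    mailer→gateway: gateway black — skip
  mailer black
  api gray
  api black
  cdn→ingest: ingest black — skip
cdn black
store gray
  store→mailer: mailer black — skip
  store→billing: billing black — skip
  store→metrics: metrics black — skip
store black
worker gray
  worker→auth: auth black — skip
  worker→api: api black — skip
  worker→cdn: cdn black — skip
  web gray
  web black
  worker→store: store black — skip
  cron gray
  cron black
worker black
Every edge goes to a white or black vertex — no back edge, so the graph is acyclic.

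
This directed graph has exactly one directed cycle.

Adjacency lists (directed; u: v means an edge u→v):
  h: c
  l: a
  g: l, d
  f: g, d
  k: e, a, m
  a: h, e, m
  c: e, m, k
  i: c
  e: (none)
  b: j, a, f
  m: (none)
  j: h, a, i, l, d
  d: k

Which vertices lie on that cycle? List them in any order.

a, c, h, k

DFS with gray/black marking from h:
h gray
  c gray
    e gray
    e black
    m gray
    m black
    k gray
      k→e: e black — skip
      a gray
        a→h: h is gray → back edge
Back edge closes the cycle h → c → k → a → h; its vertices are {a, c, h, k}.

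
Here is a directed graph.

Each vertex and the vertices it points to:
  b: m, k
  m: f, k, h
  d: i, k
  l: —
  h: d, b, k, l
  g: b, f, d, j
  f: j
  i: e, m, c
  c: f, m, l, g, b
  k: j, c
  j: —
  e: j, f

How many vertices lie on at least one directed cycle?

A vertex is on a directed cycle iff it belongs to a strongly connected component of size ≥ 2 (or has a self-loop).
The vertices on cycles are {b, c, d, g, h, i, k, m} — 8 in total.

8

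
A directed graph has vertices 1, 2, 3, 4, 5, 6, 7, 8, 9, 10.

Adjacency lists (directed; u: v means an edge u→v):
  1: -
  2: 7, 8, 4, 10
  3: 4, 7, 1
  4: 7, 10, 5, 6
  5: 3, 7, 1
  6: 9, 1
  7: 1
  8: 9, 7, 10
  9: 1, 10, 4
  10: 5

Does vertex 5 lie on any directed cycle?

5 is on a cycle iff 5 can reach itself via ≥1 edge.
5 → 3 → 4 → 5 — yes.

Yes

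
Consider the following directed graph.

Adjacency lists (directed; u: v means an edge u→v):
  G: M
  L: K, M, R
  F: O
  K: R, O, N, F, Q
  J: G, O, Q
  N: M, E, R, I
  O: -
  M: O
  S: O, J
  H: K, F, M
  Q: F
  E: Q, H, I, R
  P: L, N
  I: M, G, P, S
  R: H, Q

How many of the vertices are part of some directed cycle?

A vertex is on a directed cycle iff it belongs to a strongly connected component of size ≥ 2 (or has a self-loop).
The vertices on cycles are {E, H, I, K, L, N, P, R} — 8 in total.

8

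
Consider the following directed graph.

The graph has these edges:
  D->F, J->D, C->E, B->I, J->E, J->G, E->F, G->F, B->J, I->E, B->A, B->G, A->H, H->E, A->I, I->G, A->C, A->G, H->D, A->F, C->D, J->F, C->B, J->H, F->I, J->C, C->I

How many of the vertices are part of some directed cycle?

A vertex is on a directed cycle iff it belongs to a strongly connected component of size ≥ 2 (or has a self-loop).
The vertices on cycles are {A, B, C, E, F, G, I, J} — 8 in total.

8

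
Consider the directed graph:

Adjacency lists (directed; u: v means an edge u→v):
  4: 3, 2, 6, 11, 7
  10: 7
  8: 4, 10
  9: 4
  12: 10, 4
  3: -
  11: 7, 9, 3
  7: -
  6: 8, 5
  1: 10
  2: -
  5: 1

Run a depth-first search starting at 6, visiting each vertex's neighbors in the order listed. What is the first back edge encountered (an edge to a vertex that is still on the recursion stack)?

DFS from 6 (visiting each vertex's neighbors in the order listed); mark gray on enter, black on exit:
6 gray
  8 gray
    4 gray
      3 gray
      3 black
      2 gray
      2 black
      4→6: 6 is gray → back edge
First back edge: 4 → 6.

4->6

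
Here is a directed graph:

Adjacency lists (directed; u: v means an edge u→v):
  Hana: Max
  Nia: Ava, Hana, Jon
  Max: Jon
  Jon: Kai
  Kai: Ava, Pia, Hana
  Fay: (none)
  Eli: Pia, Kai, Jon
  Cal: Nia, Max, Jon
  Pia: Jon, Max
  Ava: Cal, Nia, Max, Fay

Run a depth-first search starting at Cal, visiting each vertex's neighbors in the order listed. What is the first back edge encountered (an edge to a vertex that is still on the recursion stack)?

Ava->Cal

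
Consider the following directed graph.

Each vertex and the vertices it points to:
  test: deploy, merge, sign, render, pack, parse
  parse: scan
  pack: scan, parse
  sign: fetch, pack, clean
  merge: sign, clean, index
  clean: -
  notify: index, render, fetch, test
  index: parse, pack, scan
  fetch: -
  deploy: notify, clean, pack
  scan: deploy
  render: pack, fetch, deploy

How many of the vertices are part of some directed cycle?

A vertex is on a directed cycle iff it belongs to a strongly connected component of size ≥ 2 (or has a self-loop).
The vertices on cycles are {pack, scan, sign, test, index, merge, parse, deploy, notify, render} — 10 in total.

10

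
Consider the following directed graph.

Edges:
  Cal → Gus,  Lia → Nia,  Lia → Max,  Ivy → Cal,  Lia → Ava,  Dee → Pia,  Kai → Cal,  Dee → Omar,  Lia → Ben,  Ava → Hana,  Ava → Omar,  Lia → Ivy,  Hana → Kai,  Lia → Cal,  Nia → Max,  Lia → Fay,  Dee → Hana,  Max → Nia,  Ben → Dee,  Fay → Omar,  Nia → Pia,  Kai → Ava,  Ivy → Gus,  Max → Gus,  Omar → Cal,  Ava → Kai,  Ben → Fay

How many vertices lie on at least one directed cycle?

5

A vertex is on a directed cycle iff it belongs to a strongly connected component of size ≥ 2 (or has a self-loop).
The vertices on cycles are {Ava, Kai, Max, Nia, Hana} — 5 in total.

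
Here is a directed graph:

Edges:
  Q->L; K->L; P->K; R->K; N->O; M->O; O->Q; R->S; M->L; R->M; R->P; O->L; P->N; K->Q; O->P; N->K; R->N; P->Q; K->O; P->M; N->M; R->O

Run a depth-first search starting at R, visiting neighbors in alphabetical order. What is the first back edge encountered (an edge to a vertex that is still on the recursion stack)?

P->K

DFS from R (visiting neighbors in alphabetical order); mark gray on enter, black on exit:
R gray
  K gray
    L gray
    L black
    O gray
      O→L: L black — skip
      P gray
        P→K: K is gray → back edge
First back edge: P → K.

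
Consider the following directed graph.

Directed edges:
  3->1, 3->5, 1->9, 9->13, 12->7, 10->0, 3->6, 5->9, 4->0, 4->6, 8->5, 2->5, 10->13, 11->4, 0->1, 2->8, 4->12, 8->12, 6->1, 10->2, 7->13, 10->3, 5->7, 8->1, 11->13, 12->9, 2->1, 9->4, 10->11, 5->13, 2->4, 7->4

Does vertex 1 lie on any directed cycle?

Yes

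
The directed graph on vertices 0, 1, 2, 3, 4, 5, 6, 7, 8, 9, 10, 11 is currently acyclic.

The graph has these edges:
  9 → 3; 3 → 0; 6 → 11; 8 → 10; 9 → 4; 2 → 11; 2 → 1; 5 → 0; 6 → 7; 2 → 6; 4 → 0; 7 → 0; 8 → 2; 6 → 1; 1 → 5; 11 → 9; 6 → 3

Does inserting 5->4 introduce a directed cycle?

Adding 5→4 creates a cycle iff 4 can already reach 5.
Explore from 4: no path reaches 5. The graph stays acyclic.

No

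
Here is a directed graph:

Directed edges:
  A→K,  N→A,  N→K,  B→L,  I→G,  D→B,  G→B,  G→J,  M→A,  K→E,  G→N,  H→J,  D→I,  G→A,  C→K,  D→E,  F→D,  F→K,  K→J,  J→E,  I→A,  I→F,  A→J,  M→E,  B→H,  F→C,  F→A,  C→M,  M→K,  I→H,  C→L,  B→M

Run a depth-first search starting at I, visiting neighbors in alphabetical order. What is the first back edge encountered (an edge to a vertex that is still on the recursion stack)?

DFS from I (visiting neighbors in alphabetical order); mark gray on enter, black on exit:
I gray
  A gray
    J gray
      E gray
      E black
    J black
    K gray
      K→E: E black — skip
      K→J: J black — skip
    K black
  A black
  F gray
    F→A: A black — skip
    C gray
      C→K: K black — skip
      L gray
      L black
      M gray
        M→A: A black — skip
        M→E: E black — skip
        M→K: K black — skip
      M black
    C black
    D gray
      B gray
        H gray
          H→J: J black — skip
        H black
        B→L: L black — skip
        B→M: M black — skip
      B black
      D→E: E black — skip
      D→I: I is gray → back edge
First back edge: D → I.

D→I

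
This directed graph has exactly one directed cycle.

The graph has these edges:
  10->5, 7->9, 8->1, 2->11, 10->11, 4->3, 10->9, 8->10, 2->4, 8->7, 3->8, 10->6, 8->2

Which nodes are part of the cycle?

2, 3, 4, 8

DFS with gray/black marking from 3:
3 gray
  8 gray
    7 gray
      9 gray
      9 black
    7 black
    10 gray
      6 gray
      6 black
      11 gray
      11 black
      10→9: 9 black — skip
      5 gray
      5 black
    10 black
    2 gray
      4 gray
        4→3: 3 is gray → back edge
Back edge closes the cycle 3 → 8 → 2 → 4 → 3; its vertices are {2, 3, 4, 8}.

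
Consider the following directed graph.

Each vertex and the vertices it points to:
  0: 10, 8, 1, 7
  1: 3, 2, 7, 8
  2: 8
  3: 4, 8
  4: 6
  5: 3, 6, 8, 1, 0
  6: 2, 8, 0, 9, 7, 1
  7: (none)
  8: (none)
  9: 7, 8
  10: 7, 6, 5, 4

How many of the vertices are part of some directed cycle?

7

A vertex is on a directed cycle iff it belongs to a strongly connected component of size ≥ 2 (or has a self-loop).
The vertices on cycles are {0, 1, 3, 4, 5, 6, 10} — 7 in total.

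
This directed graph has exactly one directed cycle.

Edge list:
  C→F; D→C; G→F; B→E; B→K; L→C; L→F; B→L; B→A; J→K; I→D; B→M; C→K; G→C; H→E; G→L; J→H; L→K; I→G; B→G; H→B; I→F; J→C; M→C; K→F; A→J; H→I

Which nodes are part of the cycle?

A, B, H, J

DFS with gray/black marking from H:
H gray
  I gray
    F gray
    F black
    D gray
      C gray
        K gray
          K→F: F black — skip
        K black
        C→F: F black — skip
      C black
    D black
    G gray
      G→C: C black — skip
      L gray
        L→C: C black — skip
        L→K: K black — skip
        L→F: F black — skip
      L black
      G→F: F black — skip
    G black
  I black
  B gray
    M gray
      M→C: C black — skip
    M black
    B→K: K black — skip
    B→G: G black — skip
    A gray
      J gray
        J→H: H is gray → back edge
Back edge closes the cycle H → B → A → J → H; its vertices are {A, B, H, J}.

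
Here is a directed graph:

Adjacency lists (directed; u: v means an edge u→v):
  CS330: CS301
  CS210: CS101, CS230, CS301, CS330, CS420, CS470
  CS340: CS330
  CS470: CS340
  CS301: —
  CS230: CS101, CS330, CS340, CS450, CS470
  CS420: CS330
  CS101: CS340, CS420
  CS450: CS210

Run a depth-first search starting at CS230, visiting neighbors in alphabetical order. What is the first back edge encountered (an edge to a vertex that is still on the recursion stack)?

CS210→CS230

DFS from CS230 (visiting neighbors in alphabetical order); mark gray on enter, black on exit:
CS230 gray
  CS101 gray
    CS340 gray
      CS330 gray
        CS301 gray
        CS301 black
      CS330 black
    CS340 black
    CS420 gray
      CS420→CS330: CS330 black — skip
    CS420 black
  CS101 black
  CS230→CS330: CS330 black — skip
  CS230→CS340: CS340 black — skip
  CS450 gray
    CS210 gray
      CS210→CS101: CS101 black — skip
      CS210→CS230: CS230 is gray → back edge
First back edge: CS210 → CS230.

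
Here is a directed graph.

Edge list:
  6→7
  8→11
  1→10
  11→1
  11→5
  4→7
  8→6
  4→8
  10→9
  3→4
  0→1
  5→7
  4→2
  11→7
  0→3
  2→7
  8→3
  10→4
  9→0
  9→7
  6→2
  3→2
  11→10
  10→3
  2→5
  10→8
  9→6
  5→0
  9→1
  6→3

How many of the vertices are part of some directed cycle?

A vertex is on a directed cycle iff it belongs to a strongly connected component of size ≥ 2 (or has a self-loop).
The vertices on cycles are {0, 1, 2, 3, 4, 5, 6, 8, 9, 10, 11} — 11 in total.

11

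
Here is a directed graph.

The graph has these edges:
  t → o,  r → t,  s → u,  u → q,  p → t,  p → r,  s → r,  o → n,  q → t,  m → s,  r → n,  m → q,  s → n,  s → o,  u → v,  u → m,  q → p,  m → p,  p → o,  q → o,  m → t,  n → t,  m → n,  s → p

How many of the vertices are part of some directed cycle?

A vertex is on a directed cycle iff it belongs to a strongly connected component of size ≥ 2 (or has a self-loop).
The vertices on cycles are {m, n, o, s, t, u} — 6 in total.

6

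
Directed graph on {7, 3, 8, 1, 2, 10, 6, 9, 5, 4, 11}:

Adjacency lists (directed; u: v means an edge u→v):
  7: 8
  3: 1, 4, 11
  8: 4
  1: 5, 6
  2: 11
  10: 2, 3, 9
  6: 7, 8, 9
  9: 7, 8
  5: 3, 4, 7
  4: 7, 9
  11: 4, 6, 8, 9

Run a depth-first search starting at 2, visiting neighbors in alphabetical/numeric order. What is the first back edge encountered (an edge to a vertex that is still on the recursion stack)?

8->4

DFS from 2 (visiting neighbors in alphabetical/numeric order); mark gray on enter, black on exit:
2 gray
  11 gray
    4 gray
      7 gray
        8 gray
          8→4: 4 is gray → back edge
First back edge: 8 → 4.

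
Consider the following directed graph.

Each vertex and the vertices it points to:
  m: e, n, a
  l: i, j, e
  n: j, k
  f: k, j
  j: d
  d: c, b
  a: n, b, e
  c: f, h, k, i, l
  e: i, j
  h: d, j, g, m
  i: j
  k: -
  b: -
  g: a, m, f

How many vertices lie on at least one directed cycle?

12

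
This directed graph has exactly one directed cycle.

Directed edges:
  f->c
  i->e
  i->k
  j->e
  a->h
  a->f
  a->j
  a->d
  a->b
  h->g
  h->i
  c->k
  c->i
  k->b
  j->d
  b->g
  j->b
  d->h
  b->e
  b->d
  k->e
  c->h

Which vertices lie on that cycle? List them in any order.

DFS with gray/black marking from d:
d gray
  h gray
    g gray
    g black
    i gray
      k gray
        b gray
          b→g: g black — skip
          e gray
          e black
          b→d: d is gray → back edge
Back edge closes the cycle d → h → i → k → b → d; its vertices are {b, d, h, i, k}.

b, d, h, i, k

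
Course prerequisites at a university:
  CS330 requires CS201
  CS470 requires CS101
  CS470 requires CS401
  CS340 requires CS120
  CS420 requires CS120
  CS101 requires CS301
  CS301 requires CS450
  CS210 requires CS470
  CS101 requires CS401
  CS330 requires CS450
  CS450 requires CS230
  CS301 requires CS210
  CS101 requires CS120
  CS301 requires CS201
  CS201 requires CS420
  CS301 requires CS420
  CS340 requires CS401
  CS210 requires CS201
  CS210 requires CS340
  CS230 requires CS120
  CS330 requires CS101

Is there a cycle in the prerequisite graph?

Yes

DFS with white/gray/black marking, starting from CS401:
CS401 gray
CS401 black
CS301 gray
  CS210 gray
    CS201 gray
      CS420 gray
        CS120 gray
        CS120 black
      CS420 black
    CS201 black
    CS470 gray
      CS470→CS401: CS401 black — skip
      CS101 gray
        CS101→CS120: CS120 black — skip
        CS101→CS401: CS401 black — skip
        CS101→CS301: CS301 is gray → back edge
Back edge found, so a cycle exists: CS301 → CS210 → CS470 → CS101 → CS301.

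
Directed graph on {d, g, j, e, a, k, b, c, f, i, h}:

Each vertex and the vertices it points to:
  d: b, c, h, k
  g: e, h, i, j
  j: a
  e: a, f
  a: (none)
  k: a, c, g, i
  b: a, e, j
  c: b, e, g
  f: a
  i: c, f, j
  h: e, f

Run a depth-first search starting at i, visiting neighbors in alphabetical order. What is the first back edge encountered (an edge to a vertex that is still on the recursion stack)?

g->i

DFS from i (visiting neighbors in alphabetical order); mark gray on enter, black on exit:
i gray
  c gray
    b gray
      a gray
      a black
      e gray
        e→a: a black — skip
        f gray
          f→a: a black — skip
        f black
      e black
      j gray
        j→a: a black — skip
      j black
    b black
    c→e: e black — skip
    g gray
      g→e: e black — skip
      h gray
        h→e: e black — skip
        h→f: f black — skip
      h black
      g→i: i is gray → back edge
First back edge: g → i.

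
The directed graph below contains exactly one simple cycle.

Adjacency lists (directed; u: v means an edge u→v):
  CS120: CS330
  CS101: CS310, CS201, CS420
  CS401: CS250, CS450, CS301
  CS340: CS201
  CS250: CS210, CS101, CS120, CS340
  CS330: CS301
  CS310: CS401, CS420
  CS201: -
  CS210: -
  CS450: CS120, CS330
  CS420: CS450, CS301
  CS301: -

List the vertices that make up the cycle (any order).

DFS with gray/black marking from CS250:
CS250 gray
  CS210 gray
  CS210 black
  CS101 gray
    CS310 gray
      CS401 gray
        CS401→CS250: CS250 is gray → back edge
Back edge closes the cycle CS250 → CS101 → CS310 → CS401 → CS250; its vertices are {CS101, CS250, CS310, CS401}.

CS101, CS250, CS310, CS401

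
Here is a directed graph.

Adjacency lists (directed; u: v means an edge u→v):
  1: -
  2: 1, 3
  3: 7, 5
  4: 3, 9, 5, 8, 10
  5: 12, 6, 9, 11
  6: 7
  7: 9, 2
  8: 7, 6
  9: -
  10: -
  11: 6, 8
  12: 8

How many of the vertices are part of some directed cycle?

8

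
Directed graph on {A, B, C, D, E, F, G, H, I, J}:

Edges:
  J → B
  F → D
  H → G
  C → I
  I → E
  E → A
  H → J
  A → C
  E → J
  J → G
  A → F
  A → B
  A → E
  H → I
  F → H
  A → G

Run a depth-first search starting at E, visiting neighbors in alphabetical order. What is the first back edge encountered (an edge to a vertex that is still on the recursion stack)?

DFS from E (visiting neighbors in alphabetical order); mark gray on enter, black on exit:
E gray
  A gray
    B gray
    B black
    C gray
      I gray
        I→E: E is gray → back edge
First back edge: I → E.

I→E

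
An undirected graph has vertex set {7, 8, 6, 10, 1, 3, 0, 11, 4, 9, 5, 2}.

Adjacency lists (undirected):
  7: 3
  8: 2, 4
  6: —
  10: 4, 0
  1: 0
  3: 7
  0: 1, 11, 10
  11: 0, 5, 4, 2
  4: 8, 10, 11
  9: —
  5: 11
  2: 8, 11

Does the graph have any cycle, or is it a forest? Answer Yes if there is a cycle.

DFS, tracking each vertex's parent; an edge to a visited non-parent vertex closes a cycle.
Start from 5:
visit 5 (parent –)
  visit 11 (parent 5)
    visit 0 (parent 11)
      visit 1 (parent 0)
        1–0: parent, skip
      0–11: parent, skip
      visit 10 (parent 0)
        visit 4 (parent 10)
          visit 8 (parent 4)
            visit 2 (parent 8)
              2–8: parent, skip
              2–11: 11 visited and ≠ parent → cycle
Cycle: 11 – 0 – 10 – 4 – 8 – 2 – 11.

Yes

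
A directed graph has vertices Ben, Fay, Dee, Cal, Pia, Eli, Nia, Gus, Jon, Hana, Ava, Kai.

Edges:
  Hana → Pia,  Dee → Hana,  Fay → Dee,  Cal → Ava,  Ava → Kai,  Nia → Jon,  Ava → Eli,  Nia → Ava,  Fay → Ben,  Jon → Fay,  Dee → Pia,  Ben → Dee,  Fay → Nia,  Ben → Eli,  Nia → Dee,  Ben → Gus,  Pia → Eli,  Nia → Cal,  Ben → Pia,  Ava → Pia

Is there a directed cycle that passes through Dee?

Dee lies on a cycle iff there is a path from Dee back to itself.
Exploring from Dee, it never reaches itself; equivalently, its strongly connected component is a singleton.

No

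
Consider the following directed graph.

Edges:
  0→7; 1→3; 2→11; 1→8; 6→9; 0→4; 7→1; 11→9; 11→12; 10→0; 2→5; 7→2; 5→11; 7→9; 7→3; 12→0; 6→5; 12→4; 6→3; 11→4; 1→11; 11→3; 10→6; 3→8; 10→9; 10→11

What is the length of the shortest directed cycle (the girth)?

For each vertex v, BFS finds the shortest path from v back to v.
The shortest such closed walk is 0 → 7 → 1 → 11 → 12 → 0, length 5.

5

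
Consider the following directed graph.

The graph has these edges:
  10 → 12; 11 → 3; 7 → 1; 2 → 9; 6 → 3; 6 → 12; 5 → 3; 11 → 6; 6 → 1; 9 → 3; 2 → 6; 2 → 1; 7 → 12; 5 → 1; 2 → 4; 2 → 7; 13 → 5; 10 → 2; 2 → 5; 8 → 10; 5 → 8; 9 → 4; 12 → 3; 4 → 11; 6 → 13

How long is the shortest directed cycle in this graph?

For each vertex v, BFS finds the shortest path from v back to v.
The shortest such closed walk is 2 → 5 → 8 → 10 → 2, length 4.

4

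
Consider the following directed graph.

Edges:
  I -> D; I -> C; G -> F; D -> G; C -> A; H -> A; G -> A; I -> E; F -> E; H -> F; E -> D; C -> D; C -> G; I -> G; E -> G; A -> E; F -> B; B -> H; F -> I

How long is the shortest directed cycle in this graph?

3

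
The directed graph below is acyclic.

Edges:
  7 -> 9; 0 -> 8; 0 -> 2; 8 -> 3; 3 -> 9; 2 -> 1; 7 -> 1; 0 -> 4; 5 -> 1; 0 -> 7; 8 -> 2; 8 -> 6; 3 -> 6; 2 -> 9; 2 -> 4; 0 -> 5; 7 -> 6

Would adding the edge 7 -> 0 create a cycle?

Yes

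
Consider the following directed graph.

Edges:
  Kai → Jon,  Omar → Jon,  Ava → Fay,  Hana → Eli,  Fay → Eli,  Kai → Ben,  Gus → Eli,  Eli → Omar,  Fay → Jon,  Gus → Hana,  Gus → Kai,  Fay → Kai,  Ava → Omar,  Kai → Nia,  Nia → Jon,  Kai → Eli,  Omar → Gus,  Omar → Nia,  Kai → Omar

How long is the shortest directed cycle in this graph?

For each vertex v, BFS finds the shortest path from v back to v.
The shortest such closed walk is Omar → Gus → Eli → Omar, length 3.

3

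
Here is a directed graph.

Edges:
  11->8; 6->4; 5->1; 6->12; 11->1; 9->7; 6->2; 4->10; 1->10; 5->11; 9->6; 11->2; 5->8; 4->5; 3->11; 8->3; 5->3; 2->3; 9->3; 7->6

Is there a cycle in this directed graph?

Yes

DFS with white/gray/black marking, starting from 9:
9 gray
  3 gray
    11 gray
      1 gray
        10 gray
        10 black
      1 black
      8 gray
        8→3: 3 is gray → back edge
Back edge found, so a cycle exists: 3 → 11 → 8 → 3.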